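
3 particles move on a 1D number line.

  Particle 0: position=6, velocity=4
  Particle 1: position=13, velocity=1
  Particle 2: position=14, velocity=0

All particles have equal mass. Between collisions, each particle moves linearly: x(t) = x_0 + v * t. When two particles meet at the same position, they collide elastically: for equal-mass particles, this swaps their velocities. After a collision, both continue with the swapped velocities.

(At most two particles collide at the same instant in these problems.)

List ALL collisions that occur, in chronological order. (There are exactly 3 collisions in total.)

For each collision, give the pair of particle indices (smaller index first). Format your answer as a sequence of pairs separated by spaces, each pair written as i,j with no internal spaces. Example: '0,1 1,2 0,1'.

Answer: 1,2 0,1 1,2

Derivation:
Collision at t=1: particles 1 and 2 swap velocities; positions: p0=10 p1=14 p2=14; velocities now: v0=4 v1=0 v2=1
Collision at t=2: particles 0 and 1 swap velocities; positions: p0=14 p1=14 p2=15; velocities now: v0=0 v1=4 v2=1
Collision at t=7/3: particles 1 and 2 swap velocities; positions: p0=14 p1=46/3 p2=46/3; velocities now: v0=0 v1=1 v2=4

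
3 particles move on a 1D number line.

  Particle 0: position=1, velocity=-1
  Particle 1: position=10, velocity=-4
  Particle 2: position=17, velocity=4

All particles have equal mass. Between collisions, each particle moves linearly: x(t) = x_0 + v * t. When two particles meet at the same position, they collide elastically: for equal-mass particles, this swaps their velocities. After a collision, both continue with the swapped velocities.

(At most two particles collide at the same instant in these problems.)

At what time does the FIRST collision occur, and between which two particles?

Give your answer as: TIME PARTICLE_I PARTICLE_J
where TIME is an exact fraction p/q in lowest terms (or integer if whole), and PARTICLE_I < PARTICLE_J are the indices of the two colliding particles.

Answer: 3 0 1

Derivation:
Pair (0,1): pos 1,10 vel -1,-4 -> gap=9, closing at 3/unit, collide at t=3
Pair (1,2): pos 10,17 vel -4,4 -> not approaching (rel speed -8 <= 0)
Earliest collision: t=3 between 0 and 1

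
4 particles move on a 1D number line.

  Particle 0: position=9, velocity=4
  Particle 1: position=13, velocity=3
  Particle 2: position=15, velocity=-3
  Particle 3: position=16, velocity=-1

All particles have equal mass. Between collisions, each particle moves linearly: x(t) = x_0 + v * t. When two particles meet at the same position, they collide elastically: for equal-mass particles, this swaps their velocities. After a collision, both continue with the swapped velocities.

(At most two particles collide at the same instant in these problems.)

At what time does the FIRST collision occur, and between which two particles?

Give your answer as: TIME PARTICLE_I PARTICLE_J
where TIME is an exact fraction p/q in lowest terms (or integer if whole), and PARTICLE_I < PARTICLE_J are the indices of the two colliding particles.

Pair (0,1): pos 9,13 vel 4,3 -> gap=4, closing at 1/unit, collide at t=4
Pair (1,2): pos 13,15 vel 3,-3 -> gap=2, closing at 6/unit, collide at t=1/3
Pair (2,3): pos 15,16 vel -3,-1 -> not approaching (rel speed -2 <= 0)
Earliest collision: t=1/3 between 1 and 2

Answer: 1/3 1 2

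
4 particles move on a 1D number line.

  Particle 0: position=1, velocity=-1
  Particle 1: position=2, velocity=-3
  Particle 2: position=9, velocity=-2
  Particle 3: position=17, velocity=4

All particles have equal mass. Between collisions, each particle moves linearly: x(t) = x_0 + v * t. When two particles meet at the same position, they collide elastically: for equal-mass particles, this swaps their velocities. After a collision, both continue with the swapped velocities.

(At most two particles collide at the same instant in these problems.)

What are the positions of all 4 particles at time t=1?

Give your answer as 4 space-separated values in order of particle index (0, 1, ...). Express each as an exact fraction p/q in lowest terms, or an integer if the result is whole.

Collision at t=1/2: particles 0 and 1 swap velocities; positions: p0=1/2 p1=1/2 p2=8 p3=19; velocities now: v0=-3 v1=-1 v2=-2 v3=4
Advance to t=1 (no further collisions before then); velocities: v0=-3 v1=-1 v2=-2 v3=4; positions = -1 0 7 21

Answer: -1 0 7 21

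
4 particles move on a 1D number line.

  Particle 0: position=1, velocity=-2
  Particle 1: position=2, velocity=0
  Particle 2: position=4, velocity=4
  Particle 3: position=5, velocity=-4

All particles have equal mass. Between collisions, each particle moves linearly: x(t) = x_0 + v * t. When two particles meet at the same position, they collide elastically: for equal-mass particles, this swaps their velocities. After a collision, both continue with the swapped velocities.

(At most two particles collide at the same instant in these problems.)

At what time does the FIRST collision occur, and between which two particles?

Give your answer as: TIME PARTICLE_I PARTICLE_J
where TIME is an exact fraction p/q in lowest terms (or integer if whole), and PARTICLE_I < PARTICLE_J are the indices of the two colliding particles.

Pair (0,1): pos 1,2 vel -2,0 -> not approaching (rel speed -2 <= 0)
Pair (1,2): pos 2,4 vel 0,4 -> not approaching (rel speed -4 <= 0)
Pair (2,3): pos 4,5 vel 4,-4 -> gap=1, closing at 8/unit, collide at t=1/8
Earliest collision: t=1/8 between 2 and 3

Answer: 1/8 2 3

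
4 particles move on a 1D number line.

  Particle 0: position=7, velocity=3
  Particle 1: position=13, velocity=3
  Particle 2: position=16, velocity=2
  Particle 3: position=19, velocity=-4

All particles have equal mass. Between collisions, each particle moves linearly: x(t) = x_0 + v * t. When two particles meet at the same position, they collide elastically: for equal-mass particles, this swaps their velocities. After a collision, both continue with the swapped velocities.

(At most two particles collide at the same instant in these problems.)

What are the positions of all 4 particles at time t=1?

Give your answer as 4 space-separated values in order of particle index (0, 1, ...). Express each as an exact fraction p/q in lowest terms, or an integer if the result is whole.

Collision at t=1/2: particles 2 and 3 swap velocities; positions: p0=17/2 p1=29/2 p2=17 p3=17; velocities now: v0=3 v1=3 v2=-4 v3=2
Collision at t=6/7: particles 1 and 2 swap velocities; positions: p0=67/7 p1=109/7 p2=109/7 p3=124/7; velocities now: v0=3 v1=-4 v2=3 v3=2
Advance to t=1 (no further collisions before then); velocities: v0=3 v1=-4 v2=3 v3=2; positions = 10 15 16 18

Answer: 10 15 16 18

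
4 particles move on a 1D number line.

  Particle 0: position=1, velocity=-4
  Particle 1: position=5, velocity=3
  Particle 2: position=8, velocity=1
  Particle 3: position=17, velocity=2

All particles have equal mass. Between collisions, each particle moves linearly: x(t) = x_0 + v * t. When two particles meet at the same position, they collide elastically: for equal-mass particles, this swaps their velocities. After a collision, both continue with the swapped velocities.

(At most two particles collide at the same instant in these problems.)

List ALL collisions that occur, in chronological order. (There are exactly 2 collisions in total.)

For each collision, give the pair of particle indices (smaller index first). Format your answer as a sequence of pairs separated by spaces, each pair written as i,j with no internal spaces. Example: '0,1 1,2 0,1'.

Answer: 1,2 2,3

Derivation:
Collision at t=3/2: particles 1 and 2 swap velocities; positions: p0=-5 p1=19/2 p2=19/2 p3=20; velocities now: v0=-4 v1=1 v2=3 v3=2
Collision at t=12: particles 2 and 3 swap velocities; positions: p0=-47 p1=20 p2=41 p3=41; velocities now: v0=-4 v1=1 v2=2 v3=3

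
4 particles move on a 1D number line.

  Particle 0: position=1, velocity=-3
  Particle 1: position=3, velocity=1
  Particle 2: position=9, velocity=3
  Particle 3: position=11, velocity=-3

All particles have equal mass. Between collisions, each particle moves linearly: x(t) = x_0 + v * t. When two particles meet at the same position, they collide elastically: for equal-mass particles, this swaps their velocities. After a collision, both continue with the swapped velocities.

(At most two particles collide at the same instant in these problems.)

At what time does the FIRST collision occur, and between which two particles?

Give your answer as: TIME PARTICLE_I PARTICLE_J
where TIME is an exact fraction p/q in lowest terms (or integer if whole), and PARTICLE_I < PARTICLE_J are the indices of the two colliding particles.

Answer: 1/3 2 3

Derivation:
Pair (0,1): pos 1,3 vel -3,1 -> not approaching (rel speed -4 <= 0)
Pair (1,2): pos 3,9 vel 1,3 -> not approaching (rel speed -2 <= 0)
Pair (2,3): pos 9,11 vel 3,-3 -> gap=2, closing at 6/unit, collide at t=1/3
Earliest collision: t=1/3 between 2 and 3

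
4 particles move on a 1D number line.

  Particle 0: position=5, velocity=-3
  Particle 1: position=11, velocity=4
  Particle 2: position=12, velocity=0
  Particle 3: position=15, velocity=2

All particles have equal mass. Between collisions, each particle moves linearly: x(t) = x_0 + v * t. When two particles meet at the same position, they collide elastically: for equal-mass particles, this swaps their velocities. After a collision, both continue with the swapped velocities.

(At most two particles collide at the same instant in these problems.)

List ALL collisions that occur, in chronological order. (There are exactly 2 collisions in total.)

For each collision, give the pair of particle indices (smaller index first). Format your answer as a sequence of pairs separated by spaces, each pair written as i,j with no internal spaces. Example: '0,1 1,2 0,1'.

Collision at t=1/4: particles 1 and 2 swap velocities; positions: p0=17/4 p1=12 p2=12 p3=31/2; velocities now: v0=-3 v1=0 v2=4 v3=2
Collision at t=2: particles 2 and 3 swap velocities; positions: p0=-1 p1=12 p2=19 p3=19; velocities now: v0=-3 v1=0 v2=2 v3=4

Answer: 1,2 2,3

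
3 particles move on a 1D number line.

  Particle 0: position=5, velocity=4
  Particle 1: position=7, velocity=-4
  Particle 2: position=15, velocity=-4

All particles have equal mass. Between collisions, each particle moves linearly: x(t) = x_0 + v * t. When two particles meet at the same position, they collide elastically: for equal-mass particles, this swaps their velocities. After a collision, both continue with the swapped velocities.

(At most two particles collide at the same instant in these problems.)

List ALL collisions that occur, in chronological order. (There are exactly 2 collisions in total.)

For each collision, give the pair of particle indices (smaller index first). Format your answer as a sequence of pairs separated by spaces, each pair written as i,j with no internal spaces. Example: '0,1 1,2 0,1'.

Collision at t=1/4: particles 0 and 1 swap velocities; positions: p0=6 p1=6 p2=14; velocities now: v0=-4 v1=4 v2=-4
Collision at t=5/4: particles 1 and 2 swap velocities; positions: p0=2 p1=10 p2=10; velocities now: v0=-4 v1=-4 v2=4

Answer: 0,1 1,2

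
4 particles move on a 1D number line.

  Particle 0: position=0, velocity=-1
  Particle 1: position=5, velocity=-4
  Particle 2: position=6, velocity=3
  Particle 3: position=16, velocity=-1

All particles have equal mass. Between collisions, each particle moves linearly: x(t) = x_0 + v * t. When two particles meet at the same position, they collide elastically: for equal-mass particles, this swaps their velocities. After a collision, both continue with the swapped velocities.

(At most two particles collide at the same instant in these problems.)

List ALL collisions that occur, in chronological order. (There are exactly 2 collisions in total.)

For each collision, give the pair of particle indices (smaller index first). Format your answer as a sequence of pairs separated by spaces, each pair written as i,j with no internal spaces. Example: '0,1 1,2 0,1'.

Answer: 0,1 2,3

Derivation:
Collision at t=5/3: particles 0 and 1 swap velocities; positions: p0=-5/3 p1=-5/3 p2=11 p3=43/3; velocities now: v0=-4 v1=-1 v2=3 v3=-1
Collision at t=5/2: particles 2 and 3 swap velocities; positions: p0=-5 p1=-5/2 p2=27/2 p3=27/2; velocities now: v0=-4 v1=-1 v2=-1 v3=3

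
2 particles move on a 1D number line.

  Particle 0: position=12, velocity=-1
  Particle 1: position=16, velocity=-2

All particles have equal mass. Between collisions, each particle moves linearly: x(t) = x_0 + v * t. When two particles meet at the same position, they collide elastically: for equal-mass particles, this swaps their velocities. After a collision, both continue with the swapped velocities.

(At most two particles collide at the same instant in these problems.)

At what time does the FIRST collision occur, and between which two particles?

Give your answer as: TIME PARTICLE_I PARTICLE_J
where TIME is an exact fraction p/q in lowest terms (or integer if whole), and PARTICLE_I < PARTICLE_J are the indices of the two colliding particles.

Pair (0,1): pos 12,16 vel -1,-2 -> gap=4, closing at 1/unit, collide at t=4
Earliest collision: t=4 between 0 and 1

Answer: 4 0 1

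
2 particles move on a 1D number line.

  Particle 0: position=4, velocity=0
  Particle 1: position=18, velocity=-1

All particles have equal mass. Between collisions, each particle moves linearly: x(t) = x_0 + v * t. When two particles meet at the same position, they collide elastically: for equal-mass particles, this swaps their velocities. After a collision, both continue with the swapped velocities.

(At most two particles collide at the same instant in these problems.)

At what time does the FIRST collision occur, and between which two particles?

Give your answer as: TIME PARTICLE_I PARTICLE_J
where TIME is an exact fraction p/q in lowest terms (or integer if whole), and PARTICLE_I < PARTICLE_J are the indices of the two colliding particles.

Answer: 14 0 1

Derivation:
Pair (0,1): pos 4,18 vel 0,-1 -> gap=14, closing at 1/unit, collide at t=14
Earliest collision: t=14 between 0 and 1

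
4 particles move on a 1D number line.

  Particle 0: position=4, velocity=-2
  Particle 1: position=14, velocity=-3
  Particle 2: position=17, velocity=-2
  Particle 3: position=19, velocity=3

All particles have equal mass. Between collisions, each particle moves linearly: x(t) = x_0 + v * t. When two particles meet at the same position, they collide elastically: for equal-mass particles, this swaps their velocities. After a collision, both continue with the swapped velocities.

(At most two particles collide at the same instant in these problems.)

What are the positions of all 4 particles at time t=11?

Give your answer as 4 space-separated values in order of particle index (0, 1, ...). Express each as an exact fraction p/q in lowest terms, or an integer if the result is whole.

Answer: -19 -18 -5 52

Derivation:
Collision at t=10: particles 0 and 1 swap velocities; positions: p0=-16 p1=-16 p2=-3 p3=49; velocities now: v0=-3 v1=-2 v2=-2 v3=3
Advance to t=11 (no further collisions before then); velocities: v0=-3 v1=-2 v2=-2 v3=3; positions = -19 -18 -5 52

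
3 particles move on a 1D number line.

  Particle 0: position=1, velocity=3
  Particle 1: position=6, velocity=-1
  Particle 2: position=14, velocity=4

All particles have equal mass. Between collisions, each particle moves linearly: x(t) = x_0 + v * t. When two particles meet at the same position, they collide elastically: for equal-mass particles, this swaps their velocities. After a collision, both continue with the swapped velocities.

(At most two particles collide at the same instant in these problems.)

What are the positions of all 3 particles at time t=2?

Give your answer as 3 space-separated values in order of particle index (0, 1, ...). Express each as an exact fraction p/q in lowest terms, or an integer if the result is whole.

Answer: 4 7 22

Derivation:
Collision at t=5/4: particles 0 and 1 swap velocities; positions: p0=19/4 p1=19/4 p2=19; velocities now: v0=-1 v1=3 v2=4
Advance to t=2 (no further collisions before then); velocities: v0=-1 v1=3 v2=4; positions = 4 7 22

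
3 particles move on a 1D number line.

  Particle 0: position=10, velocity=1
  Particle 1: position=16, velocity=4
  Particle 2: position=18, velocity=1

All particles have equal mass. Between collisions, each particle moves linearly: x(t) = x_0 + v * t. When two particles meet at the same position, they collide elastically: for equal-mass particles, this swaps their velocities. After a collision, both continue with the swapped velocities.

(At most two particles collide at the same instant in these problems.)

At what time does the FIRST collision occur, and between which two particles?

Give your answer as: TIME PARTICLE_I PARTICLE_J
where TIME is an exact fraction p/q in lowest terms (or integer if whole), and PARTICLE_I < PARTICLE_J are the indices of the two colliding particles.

Answer: 2/3 1 2

Derivation:
Pair (0,1): pos 10,16 vel 1,4 -> not approaching (rel speed -3 <= 0)
Pair (1,2): pos 16,18 vel 4,1 -> gap=2, closing at 3/unit, collide at t=2/3
Earliest collision: t=2/3 between 1 and 2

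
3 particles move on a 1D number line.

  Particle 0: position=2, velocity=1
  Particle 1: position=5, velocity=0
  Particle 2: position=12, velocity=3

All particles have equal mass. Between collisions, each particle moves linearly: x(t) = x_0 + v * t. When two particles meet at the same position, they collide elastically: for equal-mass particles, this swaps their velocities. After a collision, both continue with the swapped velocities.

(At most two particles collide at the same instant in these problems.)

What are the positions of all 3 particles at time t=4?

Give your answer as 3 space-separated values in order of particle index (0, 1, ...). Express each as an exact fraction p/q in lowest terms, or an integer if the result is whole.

Answer: 5 6 24

Derivation:
Collision at t=3: particles 0 and 1 swap velocities; positions: p0=5 p1=5 p2=21; velocities now: v0=0 v1=1 v2=3
Advance to t=4 (no further collisions before then); velocities: v0=0 v1=1 v2=3; positions = 5 6 24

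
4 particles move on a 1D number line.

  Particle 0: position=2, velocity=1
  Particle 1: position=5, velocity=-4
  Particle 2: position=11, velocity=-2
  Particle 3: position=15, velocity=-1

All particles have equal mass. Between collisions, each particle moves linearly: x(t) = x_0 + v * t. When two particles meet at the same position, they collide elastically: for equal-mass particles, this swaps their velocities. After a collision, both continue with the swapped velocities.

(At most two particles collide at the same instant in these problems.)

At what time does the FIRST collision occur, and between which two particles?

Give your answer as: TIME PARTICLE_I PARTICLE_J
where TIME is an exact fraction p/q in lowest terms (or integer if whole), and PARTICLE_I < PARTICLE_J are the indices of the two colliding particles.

Pair (0,1): pos 2,5 vel 1,-4 -> gap=3, closing at 5/unit, collide at t=3/5
Pair (1,2): pos 5,11 vel -4,-2 -> not approaching (rel speed -2 <= 0)
Pair (2,3): pos 11,15 vel -2,-1 -> not approaching (rel speed -1 <= 0)
Earliest collision: t=3/5 between 0 and 1

Answer: 3/5 0 1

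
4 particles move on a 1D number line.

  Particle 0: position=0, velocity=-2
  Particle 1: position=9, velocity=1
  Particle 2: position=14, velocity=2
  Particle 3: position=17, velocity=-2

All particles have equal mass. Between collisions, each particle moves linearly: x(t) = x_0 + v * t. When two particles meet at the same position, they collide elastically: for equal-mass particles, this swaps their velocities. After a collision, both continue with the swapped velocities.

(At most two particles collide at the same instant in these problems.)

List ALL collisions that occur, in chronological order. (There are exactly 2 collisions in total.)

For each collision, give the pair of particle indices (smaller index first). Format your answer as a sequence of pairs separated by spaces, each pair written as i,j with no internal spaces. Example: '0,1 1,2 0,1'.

Collision at t=3/4: particles 2 and 3 swap velocities; positions: p0=-3/2 p1=39/4 p2=31/2 p3=31/2; velocities now: v0=-2 v1=1 v2=-2 v3=2
Collision at t=8/3: particles 1 and 2 swap velocities; positions: p0=-16/3 p1=35/3 p2=35/3 p3=58/3; velocities now: v0=-2 v1=-2 v2=1 v3=2

Answer: 2,3 1,2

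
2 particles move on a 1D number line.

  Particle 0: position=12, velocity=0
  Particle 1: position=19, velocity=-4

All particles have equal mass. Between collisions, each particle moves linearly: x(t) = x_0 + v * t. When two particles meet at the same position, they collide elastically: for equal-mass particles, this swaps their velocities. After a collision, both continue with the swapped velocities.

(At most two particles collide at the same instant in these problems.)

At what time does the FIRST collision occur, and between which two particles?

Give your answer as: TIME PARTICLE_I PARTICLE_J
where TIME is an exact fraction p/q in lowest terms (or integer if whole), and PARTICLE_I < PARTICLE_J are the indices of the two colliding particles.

Pair (0,1): pos 12,19 vel 0,-4 -> gap=7, closing at 4/unit, collide at t=7/4
Earliest collision: t=7/4 between 0 and 1

Answer: 7/4 0 1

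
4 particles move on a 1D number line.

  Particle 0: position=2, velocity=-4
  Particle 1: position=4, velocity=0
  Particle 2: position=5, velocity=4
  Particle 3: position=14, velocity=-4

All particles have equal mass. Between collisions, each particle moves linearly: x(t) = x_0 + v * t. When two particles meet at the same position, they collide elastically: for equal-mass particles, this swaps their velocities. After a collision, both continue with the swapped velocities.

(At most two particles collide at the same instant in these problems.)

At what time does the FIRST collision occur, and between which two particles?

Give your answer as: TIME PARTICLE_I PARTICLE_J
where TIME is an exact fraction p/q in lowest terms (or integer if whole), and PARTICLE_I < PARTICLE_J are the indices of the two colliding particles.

Pair (0,1): pos 2,4 vel -4,0 -> not approaching (rel speed -4 <= 0)
Pair (1,2): pos 4,5 vel 0,4 -> not approaching (rel speed -4 <= 0)
Pair (2,3): pos 5,14 vel 4,-4 -> gap=9, closing at 8/unit, collide at t=9/8
Earliest collision: t=9/8 between 2 and 3

Answer: 9/8 2 3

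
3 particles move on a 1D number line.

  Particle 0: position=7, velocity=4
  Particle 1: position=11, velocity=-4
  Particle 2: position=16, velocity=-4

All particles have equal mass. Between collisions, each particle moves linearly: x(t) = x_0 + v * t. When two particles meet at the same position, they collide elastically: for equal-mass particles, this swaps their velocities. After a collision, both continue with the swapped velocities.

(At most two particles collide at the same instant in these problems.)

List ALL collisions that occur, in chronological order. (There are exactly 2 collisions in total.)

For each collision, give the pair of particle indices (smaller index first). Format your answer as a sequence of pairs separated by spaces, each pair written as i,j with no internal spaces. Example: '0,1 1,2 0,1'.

Collision at t=1/2: particles 0 and 1 swap velocities; positions: p0=9 p1=9 p2=14; velocities now: v0=-4 v1=4 v2=-4
Collision at t=9/8: particles 1 and 2 swap velocities; positions: p0=13/2 p1=23/2 p2=23/2; velocities now: v0=-4 v1=-4 v2=4

Answer: 0,1 1,2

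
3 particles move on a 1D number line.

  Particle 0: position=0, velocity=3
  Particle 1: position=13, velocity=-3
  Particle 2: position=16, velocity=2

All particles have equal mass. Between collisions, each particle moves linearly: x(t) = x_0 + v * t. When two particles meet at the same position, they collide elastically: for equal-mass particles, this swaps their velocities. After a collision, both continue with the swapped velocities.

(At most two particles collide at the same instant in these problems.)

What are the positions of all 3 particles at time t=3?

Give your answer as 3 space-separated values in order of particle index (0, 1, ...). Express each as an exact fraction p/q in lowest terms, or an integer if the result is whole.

Answer: 4 9 22

Derivation:
Collision at t=13/6: particles 0 and 1 swap velocities; positions: p0=13/2 p1=13/2 p2=61/3; velocities now: v0=-3 v1=3 v2=2
Advance to t=3 (no further collisions before then); velocities: v0=-3 v1=3 v2=2; positions = 4 9 22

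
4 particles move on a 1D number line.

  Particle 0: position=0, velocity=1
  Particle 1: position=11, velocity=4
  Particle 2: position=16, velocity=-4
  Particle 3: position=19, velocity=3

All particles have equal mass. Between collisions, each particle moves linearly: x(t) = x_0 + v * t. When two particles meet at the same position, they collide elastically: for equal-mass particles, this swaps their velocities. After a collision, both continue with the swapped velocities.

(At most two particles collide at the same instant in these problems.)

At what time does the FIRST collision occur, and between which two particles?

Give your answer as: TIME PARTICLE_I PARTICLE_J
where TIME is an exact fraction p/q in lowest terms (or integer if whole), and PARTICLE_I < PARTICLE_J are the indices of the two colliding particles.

Answer: 5/8 1 2

Derivation:
Pair (0,1): pos 0,11 vel 1,4 -> not approaching (rel speed -3 <= 0)
Pair (1,2): pos 11,16 vel 4,-4 -> gap=5, closing at 8/unit, collide at t=5/8
Pair (2,3): pos 16,19 vel -4,3 -> not approaching (rel speed -7 <= 0)
Earliest collision: t=5/8 between 1 and 2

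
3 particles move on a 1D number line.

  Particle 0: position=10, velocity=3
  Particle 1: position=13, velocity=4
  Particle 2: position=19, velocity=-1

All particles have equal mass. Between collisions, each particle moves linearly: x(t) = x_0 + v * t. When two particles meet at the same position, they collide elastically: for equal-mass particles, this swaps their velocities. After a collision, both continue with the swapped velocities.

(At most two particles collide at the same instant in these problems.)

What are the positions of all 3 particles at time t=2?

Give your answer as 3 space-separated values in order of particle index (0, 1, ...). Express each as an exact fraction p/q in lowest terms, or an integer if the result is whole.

Answer: 16 17 21

Derivation:
Collision at t=6/5: particles 1 and 2 swap velocities; positions: p0=68/5 p1=89/5 p2=89/5; velocities now: v0=3 v1=-1 v2=4
Advance to t=2 (no further collisions before then); velocities: v0=3 v1=-1 v2=4; positions = 16 17 21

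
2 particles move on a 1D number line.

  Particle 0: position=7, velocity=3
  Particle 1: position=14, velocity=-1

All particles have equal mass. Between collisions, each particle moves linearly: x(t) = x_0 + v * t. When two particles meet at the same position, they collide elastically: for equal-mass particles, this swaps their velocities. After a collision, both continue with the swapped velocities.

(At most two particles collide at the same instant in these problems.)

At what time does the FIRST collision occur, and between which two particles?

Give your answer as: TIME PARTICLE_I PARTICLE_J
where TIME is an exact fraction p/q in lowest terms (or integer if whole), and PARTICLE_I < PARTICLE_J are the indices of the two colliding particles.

Answer: 7/4 0 1

Derivation:
Pair (0,1): pos 7,14 vel 3,-1 -> gap=7, closing at 4/unit, collide at t=7/4
Earliest collision: t=7/4 between 0 and 1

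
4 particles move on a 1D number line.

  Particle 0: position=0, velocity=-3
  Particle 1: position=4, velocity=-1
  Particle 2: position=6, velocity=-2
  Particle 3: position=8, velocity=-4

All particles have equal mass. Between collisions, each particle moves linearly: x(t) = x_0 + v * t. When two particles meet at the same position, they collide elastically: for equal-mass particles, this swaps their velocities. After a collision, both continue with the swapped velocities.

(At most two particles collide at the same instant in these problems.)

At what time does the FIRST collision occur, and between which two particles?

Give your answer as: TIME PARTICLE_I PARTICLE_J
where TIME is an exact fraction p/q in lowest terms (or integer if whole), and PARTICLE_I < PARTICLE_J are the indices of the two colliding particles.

Answer: 1 2 3

Derivation:
Pair (0,1): pos 0,4 vel -3,-1 -> not approaching (rel speed -2 <= 0)
Pair (1,2): pos 4,6 vel -1,-2 -> gap=2, closing at 1/unit, collide at t=2
Pair (2,3): pos 6,8 vel -2,-4 -> gap=2, closing at 2/unit, collide at t=1
Earliest collision: t=1 between 2 and 3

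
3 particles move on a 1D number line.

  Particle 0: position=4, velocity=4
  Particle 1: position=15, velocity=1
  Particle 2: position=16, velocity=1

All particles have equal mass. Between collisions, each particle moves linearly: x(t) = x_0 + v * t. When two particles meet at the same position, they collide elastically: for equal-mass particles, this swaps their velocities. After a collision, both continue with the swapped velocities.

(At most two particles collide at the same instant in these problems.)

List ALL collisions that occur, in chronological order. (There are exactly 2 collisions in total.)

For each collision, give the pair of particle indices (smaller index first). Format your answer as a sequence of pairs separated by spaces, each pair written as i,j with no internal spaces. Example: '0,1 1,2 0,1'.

Answer: 0,1 1,2

Derivation:
Collision at t=11/3: particles 0 and 1 swap velocities; positions: p0=56/3 p1=56/3 p2=59/3; velocities now: v0=1 v1=4 v2=1
Collision at t=4: particles 1 and 2 swap velocities; positions: p0=19 p1=20 p2=20; velocities now: v0=1 v1=1 v2=4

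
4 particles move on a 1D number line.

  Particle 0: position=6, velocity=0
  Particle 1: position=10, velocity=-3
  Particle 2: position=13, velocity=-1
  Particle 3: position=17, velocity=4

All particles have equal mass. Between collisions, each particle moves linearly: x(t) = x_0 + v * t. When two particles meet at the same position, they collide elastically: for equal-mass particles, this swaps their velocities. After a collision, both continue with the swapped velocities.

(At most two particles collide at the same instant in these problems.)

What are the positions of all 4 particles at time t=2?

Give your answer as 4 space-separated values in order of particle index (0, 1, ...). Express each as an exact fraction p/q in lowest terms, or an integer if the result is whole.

Answer: 4 6 11 25

Derivation:
Collision at t=4/3: particles 0 and 1 swap velocities; positions: p0=6 p1=6 p2=35/3 p3=67/3; velocities now: v0=-3 v1=0 v2=-1 v3=4
Advance to t=2 (no further collisions before then); velocities: v0=-3 v1=0 v2=-1 v3=4; positions = 4 6 11 25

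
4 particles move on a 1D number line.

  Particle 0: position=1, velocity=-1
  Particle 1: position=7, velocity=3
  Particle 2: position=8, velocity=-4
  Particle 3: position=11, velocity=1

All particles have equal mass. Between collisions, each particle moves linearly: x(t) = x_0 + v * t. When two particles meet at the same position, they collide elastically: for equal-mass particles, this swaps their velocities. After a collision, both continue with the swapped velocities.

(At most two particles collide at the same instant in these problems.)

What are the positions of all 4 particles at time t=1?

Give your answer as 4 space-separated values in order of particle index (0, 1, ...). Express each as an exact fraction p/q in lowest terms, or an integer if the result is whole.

Answer: 0 4 10 12

Derivation:
Collision at t=1/7: particles 1 and 2 swap velocities; positions: p0=6/7 p1=52/7 p2=52/7 p3=78/7; velocities now: v0=-1 v1=-4 v2=3 v3=1
Advance to t=1 (no further collisions before then); velocities: v0=-1 v1=-4 v2=3 v3=1; positions = 0 4 10 12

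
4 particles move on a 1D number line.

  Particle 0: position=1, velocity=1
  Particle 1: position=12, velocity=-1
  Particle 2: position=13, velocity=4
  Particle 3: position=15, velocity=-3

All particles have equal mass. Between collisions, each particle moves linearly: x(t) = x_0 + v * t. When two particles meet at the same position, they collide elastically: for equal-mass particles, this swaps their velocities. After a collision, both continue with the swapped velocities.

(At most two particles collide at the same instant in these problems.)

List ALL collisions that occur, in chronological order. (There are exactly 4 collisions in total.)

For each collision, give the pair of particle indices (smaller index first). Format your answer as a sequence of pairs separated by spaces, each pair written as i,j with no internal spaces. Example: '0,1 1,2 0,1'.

Answer: 2,3 1,2 0,1 1,2

Derivation:
Collision at t=2/7: particles 2 and 3 swap velocities; positions: p0=9/7 p1=82/7 p2=99/7 p3=99/7; velocities now: v0=1 v1=-1 v2=-3 v3=4
Collision at t=3/2: particles 1 and 2 swap velocities; positions: p0=5/2 p1=21/2 p2=21/2 p3=19; velocities now: v0=1 v1=-3 v2=-1 v3=4
Collision at t=7/2: particles 0 and 1 swap velocities; positions: p0=9/2 p1=9/2 p2=17/2 p3=27; velocities now: v0=-3 v1=1 v2=-1 v3=4
Collision at t=11/2: particles 1 and 2 swap velocities; positions: p0=-3/2 p1=13/2 p2=13/2 p3=35; velocities now: v0=-3 v1=-1 v2=1 v3=4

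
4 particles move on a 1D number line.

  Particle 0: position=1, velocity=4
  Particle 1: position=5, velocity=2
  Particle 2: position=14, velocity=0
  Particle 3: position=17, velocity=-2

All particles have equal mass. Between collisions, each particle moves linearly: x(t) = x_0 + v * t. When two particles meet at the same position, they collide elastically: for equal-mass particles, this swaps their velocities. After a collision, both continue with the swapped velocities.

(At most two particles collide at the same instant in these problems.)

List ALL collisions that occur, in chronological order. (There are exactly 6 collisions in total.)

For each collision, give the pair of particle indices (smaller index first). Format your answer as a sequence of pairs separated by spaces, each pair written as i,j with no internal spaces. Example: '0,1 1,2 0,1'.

Collision at t=3/2: particles 2 and 3 swap velocities; positions: p0=7 p1=8 p2=14 p3=14; velocities now: v0=4 v1=2 v2=-2 v3=0
Collision at t=2: particles 0 and 1 swap velocities; positions: p0=9 p1=9 p2=13 p3=14; velocities now: v0=2 v1=4 v2=-2 v3=0
Collision at t=8/3: particles 1 and 2 swap velocities; positions: p0=31/3 p1=35/3 p2=35/3 p3=14; velocities now: v0=2 v1=-2 v2=4 v3=0
Collision at t=3: particles 0 and 1 swap velocities; positions: p0=11 p1=11 p2=13 p3=14; velocities now: v0=-2 v1=2 v2=4 v3=0
Collision at t=13/4: particles 2 and 3 swap velocities; positions: p0=21/2 p1=23/2 p2=14 p3=14; velocities now: v0=-2 v1=2 v2=0 v3=4
Collision at t=9/2: particles 1 and 2 swap velocities; positions: p0=8 p1=14 p2=14 p3=19; velocities now: v0=-2 v1=0 v2=2 v3=4

Answer: 2,3 0,1 1,2 0,1 2,3 1,2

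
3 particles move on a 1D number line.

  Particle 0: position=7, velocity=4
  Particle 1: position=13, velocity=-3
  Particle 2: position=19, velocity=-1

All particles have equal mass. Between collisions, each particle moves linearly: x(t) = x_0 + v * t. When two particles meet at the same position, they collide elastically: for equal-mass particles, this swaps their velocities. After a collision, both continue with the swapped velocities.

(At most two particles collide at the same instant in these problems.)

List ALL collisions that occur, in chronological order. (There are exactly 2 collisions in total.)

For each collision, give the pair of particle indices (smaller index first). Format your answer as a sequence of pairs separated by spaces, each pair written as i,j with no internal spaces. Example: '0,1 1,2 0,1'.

Collision at t=6/7: particles 0 and 1 swap velocities; positions: p0=73/7 p1=73/7 p2=127/7; velocities now: v0=-3 v1=4 v2=-1
Collision at t=12/5: particles 1 and 2 swap velocities; positions: p0=29/5 p1=83/5 p2=83/5; velocities now: v0=-3 v1=-1 v2=4

Answer: 0,1 1,2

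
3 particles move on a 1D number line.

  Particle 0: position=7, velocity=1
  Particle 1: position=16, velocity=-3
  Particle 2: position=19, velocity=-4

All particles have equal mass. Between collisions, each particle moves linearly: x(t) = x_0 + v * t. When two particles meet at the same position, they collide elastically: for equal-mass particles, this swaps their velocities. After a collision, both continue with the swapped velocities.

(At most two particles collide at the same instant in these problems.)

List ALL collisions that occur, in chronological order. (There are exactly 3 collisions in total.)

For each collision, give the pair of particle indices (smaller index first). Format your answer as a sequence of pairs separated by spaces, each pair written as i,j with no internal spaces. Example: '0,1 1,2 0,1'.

Answer: 0,1 1,2 0,1

Derivation:
Collision at t=9/4: particles 0 and 1 swap velocities; positions: p0=37/4 p1=37/4 p2=10; velocities now: v0=-3 v1=1 v2=-4
Collision at t=12/5: particles 1 and 2 swap velocities; positions: p0=44/5 p1=47/5 p2=47/5; velocities now: v0=-3 v1=-4 v2=1
Collision at t=3: particles 0 and 1 swap velocities; positions: p0=7 p1=7 p2=10; velocities now: v0=-4 v1=-3 v2=1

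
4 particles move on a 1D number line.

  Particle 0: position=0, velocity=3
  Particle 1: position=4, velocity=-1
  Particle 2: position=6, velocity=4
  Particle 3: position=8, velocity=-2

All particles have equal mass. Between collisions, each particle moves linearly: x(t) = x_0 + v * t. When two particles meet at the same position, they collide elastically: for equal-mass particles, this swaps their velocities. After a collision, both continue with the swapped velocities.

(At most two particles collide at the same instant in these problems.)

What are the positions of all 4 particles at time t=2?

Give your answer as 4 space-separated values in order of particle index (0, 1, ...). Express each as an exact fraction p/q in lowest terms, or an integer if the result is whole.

Collision at t=1/3: particles 2 and 3 swap velocities; positions: p0=1 p1=11/3 p2=22/3 p3=22/3; velocities now: v0=3 v1=-1 v2=-2 v3=4
Collision at t=1: particles 0 and 1 swap velocities; positions: p0=3 p1=3 p2=6 p3=10; velocities now: v0=-1 v1=3 v2=-2 v3=4
Collision at t=8/5: particles 1 and 2 swap velocities; positions: p0=12/5 p1=24/5 p2=24/5 p3=62/5; velocities now: v0=-1 v1=-2 v2=3 v3=4
Advance to t=2 (no further collisions before then); velocities: v0=-1 v1=-2 v2=3 v3=4; positions = 2 4 6 14

Answer: 2 4 6 14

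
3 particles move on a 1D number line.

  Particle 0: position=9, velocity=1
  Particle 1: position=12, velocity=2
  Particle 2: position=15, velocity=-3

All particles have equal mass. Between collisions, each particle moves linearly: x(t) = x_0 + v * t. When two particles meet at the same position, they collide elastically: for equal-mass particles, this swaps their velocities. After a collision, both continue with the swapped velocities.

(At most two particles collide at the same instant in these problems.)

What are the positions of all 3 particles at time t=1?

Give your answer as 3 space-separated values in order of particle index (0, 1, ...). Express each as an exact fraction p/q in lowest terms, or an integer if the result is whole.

Collision at t=3/5: particles 1 and 2 swap velocities; positions: p0=48/5 p1=66/5 p2=66/5; velocities now: v0=1 v1=-3 v2=2
Advance to t=1 (no further collisions before then); velocities: v0=1 v1=-3 v2=2; positions = 10 12 14

Answer: 10 12 14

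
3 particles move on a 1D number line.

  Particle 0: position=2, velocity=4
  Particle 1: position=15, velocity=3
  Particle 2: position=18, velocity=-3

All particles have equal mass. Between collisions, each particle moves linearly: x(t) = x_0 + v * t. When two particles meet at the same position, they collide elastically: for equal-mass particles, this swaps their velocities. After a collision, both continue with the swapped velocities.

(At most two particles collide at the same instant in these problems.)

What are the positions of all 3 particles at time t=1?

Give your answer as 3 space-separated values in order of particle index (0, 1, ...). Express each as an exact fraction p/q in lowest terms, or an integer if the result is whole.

Collision at t=1/2: particles 1 and 2 swap velocities; positions: p0=4 p1=33/2 p2=33/2; velocities now: v0=4 v1=-3 v2=3
Advance to t=1 (no further collisions before then); velocities: v0=4 v1=-3 v2=3; positions = 6 15 18

Answer: 6 15 18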